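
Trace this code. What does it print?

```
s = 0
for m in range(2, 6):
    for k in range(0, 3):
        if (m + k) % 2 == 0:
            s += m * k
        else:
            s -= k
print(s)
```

m=2,k=0: even sum, s = 0+0 = 0
m=2,k=1: odd sum, s = 0-1 = -1
m=2,k=2: even sum, s = (-1)+4 = 3
m=3,k=0: odd sum, s = 3-0 = 3
m=3,k=1: even sum, s = 3+3 = 6
m=3,k=2: odd sum, s = 6-2 = 4
m=4,k=0: even sum, s = 4+0 = 4
m=4,k=1: odd sum, s = 4-1 = 3
m=4,k=2: even sum, s = 3+8 = 11
m=5,k=0: odd sum, s = 11-0 = 11
m=5,k=1: even sum, s = 11+5 = 16
m=5,k=2: odd sum, s = 16-2 = 14

14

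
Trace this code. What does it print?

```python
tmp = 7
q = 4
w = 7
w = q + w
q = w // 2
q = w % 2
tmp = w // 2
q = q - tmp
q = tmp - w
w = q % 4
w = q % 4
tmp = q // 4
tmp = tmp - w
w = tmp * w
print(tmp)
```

w = 4+7 = 11
q = 11//2 = 5
q = 11%2 = 1
tmp = 11//2 = 5
q = 1-5 = -4
q = 5-11 = -6
w = (-6)%4 = 2
w = (-6)%4 = 2
tmp = (-6)//4 = -2
tmp = (-2)-2 = -4
w = (-4)*2 = -8

-4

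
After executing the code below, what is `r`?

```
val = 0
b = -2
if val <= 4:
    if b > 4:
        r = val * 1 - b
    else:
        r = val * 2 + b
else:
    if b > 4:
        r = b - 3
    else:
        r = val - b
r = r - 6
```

-8

val=0, b=-2
val <= 4 is True; b > 4 is False
→ r = val * 2 + b = -2
r = (-2)-6 = -8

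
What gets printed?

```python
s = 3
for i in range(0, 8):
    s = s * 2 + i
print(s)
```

1015

i=0: s = 3*2+0 = 6
i=1: s = 6*2+1 = 13
i=2: s = 13*2+2 = 28
i=3: s = 28*2+3 = 59
i=4: s = 59*2+4 = 122
i=5: s = 122*2+5 = 249
i=6: s = 249*2+6 = 504
i=7: s = 504*2+7 = 1015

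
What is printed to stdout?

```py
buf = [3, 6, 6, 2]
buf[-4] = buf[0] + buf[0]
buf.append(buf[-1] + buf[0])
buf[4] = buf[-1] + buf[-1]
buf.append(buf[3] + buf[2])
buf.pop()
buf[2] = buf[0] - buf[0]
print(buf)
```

buf[-4] = buf[0]+buf[0] = 3+3 = 6 → [6, 6, 6, 2]
append buf[-1]+buf[0] = 2+6 = 8 → [6, 6, 6, 2, 8]
buf[4] = buf[-1]+buf[-1] = 8+8 = 16 → [6, 6, 6, 2, 16]
append buf[3]+buf[2] = 2+6 = 8 → [6, 6, 6, 2, 16, 8]
pop() removes 8 → [6, 6, 6, 2, 16]
buf[2] = buf[0]-buf[0] = 6-6 = 0 → [6, 6, 0, 2, 16]

[6, 6, 0, 2, 16]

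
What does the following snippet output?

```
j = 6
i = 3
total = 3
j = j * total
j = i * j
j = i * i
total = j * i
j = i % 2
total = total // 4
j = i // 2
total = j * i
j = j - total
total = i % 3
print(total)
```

j = 6*3 = 18
j = 3*18 = 54
j = 3*3 = 9
total = 9*3 = 27
j = 3%2 = 1
total = 27//4 = 6
j = 3//2 = 1
total = 1*3 = 3
j = 1-3 = -2
total = 3%3 = 0

0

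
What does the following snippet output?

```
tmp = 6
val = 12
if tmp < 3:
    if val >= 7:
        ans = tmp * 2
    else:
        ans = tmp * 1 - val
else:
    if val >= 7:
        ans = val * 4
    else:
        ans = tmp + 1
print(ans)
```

48

tmp=6, val=12
tmp < 3 is False; val >= 7 is True
→ ans = val * 4 = 48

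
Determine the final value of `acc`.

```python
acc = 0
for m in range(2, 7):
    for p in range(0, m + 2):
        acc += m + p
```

210

m=2,p=0: acc = 0+2 = 2
m=2,p=1: acc = 2+3 = 5
m=2,p=2: acc = 5+4 = 9
m=2,p=3: acc = 9+5 = 14
m=3,p=0: acc = 14+3 = 17
m=3,p=1: acc = 17+4 = 21
m=3,p=2: acc = 21+5 = 26
m=3,p=3: acc = 26+6 = 32
m=3,p=4: acc = 32+7 = 39
m=4,p=0: acc = 39+4 = 43
m=4,p=1: acc = 43+5 = 48
m=4,p=2: acc = 48+6 = 54
m=4,p=3: acc = 54+7 = 61
m=4,p=4: acc = 61+8 = 69
m=4,p=5: acc = 69+9 = 78
m=5,p=0: acc = 78+5 = 83
m=5,p=1: acc = 83+6 = 89
m=5,p=2: acc = 89+7 = 96
m=5,p=3: acc = 96+8 = 104
m=5,p=4: acc = 104+9 = 113
m=5,p=5: acc = 113+10 = 123
m=5,p=6: acc = 123+11 = 134
m=6,p=0: acc = 134+6 = 140
m=6,p=1: acc = 140+7 = 147
m=6,p=2: acc = 147+8 = 155
m=6,p=3: acc = 155+9 = 164
m=6,p=4: acc = 164+10 = 174
m=6,p=5: acc = 174+11 = 185
m=6,p=6: acc = 185+12 = 197
m=6,p=7: acc = 197+13 = 210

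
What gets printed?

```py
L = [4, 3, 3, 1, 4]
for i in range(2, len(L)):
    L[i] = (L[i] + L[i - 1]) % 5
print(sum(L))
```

i=2: L[2] = (3+3)%5 = 1 → [4, 3, 1, 1, 4]
i=3: L[3] = (1+1)%5 = 2 → [4, 3, 1, 2, 4]
i=4: L[4] = (4+2)%5 = 1 → [4, 3, 1, 2, 1]
sum = 11

11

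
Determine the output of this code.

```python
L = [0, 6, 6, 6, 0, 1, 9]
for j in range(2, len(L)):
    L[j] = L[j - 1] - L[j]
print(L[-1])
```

j=2: L[2] = 6-6 = 0 → [0, 6, 0, 6, 0, 1, 9]
j=3: L[3] = 0-6 = -6 → [0, 6, 0, -6, 0, 1, 9]
j=4: L[4] = (-6)-0 = -6 → [0, 6, 0, -6, -6, 1, 9]
j=5: L[5] = (-6)-1 = -7 → [0, 6, 0, -6, -6, -7, 9]
j=6: L[6] = (-7)-9 = -16 → [0, 6, 0, -6, -6, -7, -16]

-16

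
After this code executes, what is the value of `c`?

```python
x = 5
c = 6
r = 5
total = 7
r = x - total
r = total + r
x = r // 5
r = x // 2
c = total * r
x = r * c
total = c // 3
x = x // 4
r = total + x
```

0

r = 5-7 = -2
r = 7+(-2) = 5
x = 5//5 = 1
r = 1//2 = 0
c = 7*0 = 0
x = 0*0 = 0
total = 0//3 = 0
x = 0//4 = 0
r = 0+0 = 0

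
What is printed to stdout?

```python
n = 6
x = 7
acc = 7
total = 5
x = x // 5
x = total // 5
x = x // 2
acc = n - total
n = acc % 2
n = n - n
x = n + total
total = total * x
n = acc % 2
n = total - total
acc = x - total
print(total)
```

x = 7//5 = 1
x = 5//5 = 1
x = 1//2 = 0
acc = 6-5 = 1
n = 1%2 = 1
n = 1-1 = 0
x = 0+5 = 5
total = 5*5 = 25
n = 1%2 = 1
n = 25-25 = 0
acc = 5-25 = -20

25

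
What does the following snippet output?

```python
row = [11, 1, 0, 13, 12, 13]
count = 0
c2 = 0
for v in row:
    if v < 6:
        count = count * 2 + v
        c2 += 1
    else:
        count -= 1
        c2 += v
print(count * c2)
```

v=11: not <6, count = 0-1 = -1; c2=11
v=1: <6, count = (-1)*2+1 = -1; c2=12
v=0: <6, count = (-1)*2+0 = -2; c2=13
v=13: not <6, count = (-2)-1 = -3; c2=26
v=12: not <6, count = (-3)-1 = -4; c2=38
v=13: not <6, count = (-4)-1 = -5; c2=51
count*c2 = (-5)*51 = -255

-255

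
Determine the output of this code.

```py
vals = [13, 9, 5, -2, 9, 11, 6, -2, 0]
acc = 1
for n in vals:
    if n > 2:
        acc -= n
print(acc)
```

n=13: >2, acc = 1-13 = -12
n=9: >2, acc = (-12)-9 = -21
n=5: >2, acc = (-21)-5 = -26
n=-2: not >2
n=9: >2, acc = (-26)-9 = -35
n=11: >2, acc = (-35)-11 = -46
n=6: >2, acc = (-46)-6 = -52
n=-2: not >2
n=0: not >2

-52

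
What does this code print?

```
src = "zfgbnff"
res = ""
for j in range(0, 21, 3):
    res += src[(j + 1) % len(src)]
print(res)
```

j=0: add src[1]='f' → 'f'
j=3: add src[4]='n' → 'fn'
j=6: add src[0]='z' → 'fnz'
j=9: add src[3]='b' → 'fnzb'
j=12: add src[6]='f' → 'fnzbf'
j=15: add src[2]='g' → 'fnzbfg'
j=18: add src[5]='f' → 'fnzbfgf'

fnzbfgf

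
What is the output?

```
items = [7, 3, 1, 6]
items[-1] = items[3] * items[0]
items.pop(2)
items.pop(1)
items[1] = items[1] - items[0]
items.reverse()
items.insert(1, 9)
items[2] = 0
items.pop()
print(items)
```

[35, 9]

items[-1] = items[3]*items[0] = 6*7 = 42 → [7, 3, 1, 42]
pop(2) removes 1 → [7, 3, 42]
pop(1) removes 3 → [7, 42]
items[1] = items[1]-items[0] = 42-7 = 35 → [7, 35]
reverse → [35, 7]
insert 9 at 1 → [35, 9, 7]
items[2] = 0 → [35, 9, 0]
pop() removes 0 → [35, 9]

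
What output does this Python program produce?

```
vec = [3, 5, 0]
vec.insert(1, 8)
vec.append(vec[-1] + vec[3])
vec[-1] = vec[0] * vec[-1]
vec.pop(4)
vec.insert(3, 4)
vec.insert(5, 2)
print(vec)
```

insert 8 at 1 → [3, 8, 5, 0]
append vec[-1]+vec[3] = 0+0 = 0 → [3, 8, 5, 0, 0]
vec[-1] = vec[0]*vec[-1] = 3*0 = 0 → [3, 8, 5, 0, 0]
pop(4) removes 0 → [3, 8, 5, 0]
insert 4 at 3 → [3, 8, 5, 4, 0]
insert 2 at 5 → [3, 8, 5, 4, 0, 2]

[3, 8, 5, 4, 0, 2]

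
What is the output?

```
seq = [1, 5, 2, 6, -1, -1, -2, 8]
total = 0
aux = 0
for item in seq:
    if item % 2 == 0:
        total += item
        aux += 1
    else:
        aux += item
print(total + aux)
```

item=1: not even; aux=1
item=5: not even; aux=6
item=2: even, total = 0+2 = 2; aux=7
item=6: even, total = 2+6 = 8; aux=8
item=-1: not even; aux=7
item=-1: not even; aux=6
item=-2: even, total = 8+(-2) = 6; aux=7
item=8: even, total = 6+8 = 14; aux=8
total+aux = 14+8 = 22

22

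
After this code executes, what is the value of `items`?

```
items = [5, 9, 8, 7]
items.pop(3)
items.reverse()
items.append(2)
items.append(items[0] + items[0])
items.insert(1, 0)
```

pop(3) removes 7 → [5, 9, 8]
reverse → [8, 9, 5]
append 2 → [8, 9, 5, 2]
append items[0]+items[0] = 8+8 = 16 → [8, 9, 5, 2, 16]
insert 0 at 1 → [8, 0, 9, 5, 2, 16]

[8, 0, 9, 5, 2, 16]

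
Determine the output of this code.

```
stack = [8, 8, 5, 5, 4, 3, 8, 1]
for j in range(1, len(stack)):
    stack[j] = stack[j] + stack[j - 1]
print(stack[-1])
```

j=1: stack[1] = 8+8 = 16 → [8, 16, 5, 5, 4, 3, 8, 1]
j=2: stack[2] = 5+16 = 21 → [8, 16, 21, 5, 4, 3, 8, 1]
j=3: stack[3] = 5+21 = 26 → [8, 16, 21, 26, 4, 3, 8, 1]
j=4: stack[4] = 4+26 = 30 → [8, 16, 21, 26, 30, 3, 8, 1]
j=5: stack[5] = 3+30 = 33 → [8, 16, 21, 26, 30, 33, 8, 1]
j=6: stack[6] = 8+33 = 41 → [8, 16, 21, 26, 30, 33, 41, 1]
j=7: stack[7] = 1+41 = 42 → [8, 16, 21, 26, 30, 33, 41, 42]

42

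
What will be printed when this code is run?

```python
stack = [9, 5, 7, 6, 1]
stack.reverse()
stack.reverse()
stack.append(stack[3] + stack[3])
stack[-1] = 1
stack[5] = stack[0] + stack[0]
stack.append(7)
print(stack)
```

reverse → [1, 6, 7, 5, 9]
reverse → [9, 5, 7, 6, 1]
append stack[3]+stack[3] = 6+6 = 12 → [9, 5, 7, 6, 1, 12]
stack[-1] = 1 → [9, 5, 7, 6, 1, 1]
stack[5] = stack[0]+stack[0] = 9+9 = 18 → [9, 5, 7, 6, 1, 18]
append 7 → [9, 5, 7, 6, 1, 18, 7]

[9, 5, 7, 6, 1, 18, 7]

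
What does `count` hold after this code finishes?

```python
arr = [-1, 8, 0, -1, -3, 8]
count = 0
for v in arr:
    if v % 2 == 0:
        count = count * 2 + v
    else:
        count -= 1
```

v=-1: not even, count = 0-1 = -1
v=8: even, count = (-1)*2+8 = 6
v=0: even, count = 6*2+0 = 12
v=-1: not even, count = 12-1 = 11
v=-3: not even, count = 11-1 = 10
v=8: even, count = 10*2+8 = 28

28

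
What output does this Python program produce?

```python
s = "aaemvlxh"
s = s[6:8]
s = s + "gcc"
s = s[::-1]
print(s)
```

ccghx

slice [6:8] → 'xh'
+ 'gcc' → 'xhgcc'
reverse → 'ccghx'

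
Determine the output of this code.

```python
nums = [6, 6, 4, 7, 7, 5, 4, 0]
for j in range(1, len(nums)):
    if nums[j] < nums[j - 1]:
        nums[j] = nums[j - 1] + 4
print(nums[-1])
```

j=1: 6>=6, unchanged → [6, 6, 4, 7, 7, 5, 4, 0]
j=2: 4<6, nums[2] = 6+4 = 10 → [6, 6, 10, 7, 7, 5, 4, 0]
j=3: 7<10, nums[3] = 10+4 = 14 → [6, 6, 10, 14, 7, 5, 4, 0]
j=4: 7<14, nums[4] = 14+4 = 18 → [6, 6, 10, 14, 18, 5, 4, 0]
j=5: 5<18, nums[5] = 18+4 = 22 → [6, 6, 10, 14, 18, 22, 4, 0]
j=6: 4<22, nums[6] = 22+4 = 26 → [6, 6, 10, 14, 18, 22, 26, 0]
j=7: 0<26, nums[7] = 26+4 = 30 → [6, 6, 10, 14, 18, 22, 26, 30]

30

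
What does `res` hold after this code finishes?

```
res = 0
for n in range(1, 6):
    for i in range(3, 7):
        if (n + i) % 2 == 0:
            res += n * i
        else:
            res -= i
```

86

n=1,i=3: even sum, res = 0+3 = 3
n=1,i=4: odd sum, res = 3-4 = -1
n=1,i=5: even sum, res = (-1)+5 = 4
n=1,i=6: odd sum, res = 4-6 = -2
n=2,i=3: odd sum, res = (-2)-3 = -5
n=2,i=4: even sum, res = (-5)+8 = 3
n=2,i=5: odd sum, res = 3-5 = -2
n=2,i=6: even sum, res = (-2)+12 = 10
n=3,i=3: even sum, res = 10+9 = 19
n=3,i=4: odd sum, res = 19-4 = 15
n=3,i=5: even sum, res = 15+15 = 30
n=3,i=6: odd sum, res = 30-6 = 24
n=4,i=3: odd sum, res = 24-3 = 21
n=4,i=4: even sum, res = 21+16 = 37
n=4,i=5: odd sum, res = 37-5 = 32
n=4,i=6: even sum, res = 32+24 = 56
n=5,i=3: even sum, res = 56+15 = 71
n=5,i=4: odd sum, res = 71-4 = 67
n=5,i=5: even sum, res = 67+25 = 92
n=5,i=6: odd sum, res = 92-6 = 86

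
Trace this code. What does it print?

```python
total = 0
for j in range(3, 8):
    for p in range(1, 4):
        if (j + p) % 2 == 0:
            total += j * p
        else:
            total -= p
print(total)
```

66

j=3,p=1: even sum, total = 0+3 = 3
j=3,p=2: odd sum, total = 3-2 = 1
j=3,p=3: even sum, total = 1+9 = 10
j=4,p=1: odd sum, total = 10-1 = 9
j=4,p=2: even sum, total = 9+8 = 17
j=4,p=3: odd sum, total = 17-3 = 14
j=5,p=1: even sum, total = 14+5 = 19
j=5,p=2: odd sum, total = 19-2 = 17
j=5,p=3: even sum, total = 17+15 = 32
j=6,p=1: odd sum, total = 32-1 = 31
j=6,p=2: even sum, total = 31+12 = 43
j=6,p=3: odd sum, total = 43-3 = 40
j=7,p=1: even sum, total = 40+7 = 47
j=7,p=2: odd sum, total = 47-2 = 45
j=7,p=3: even sum, total = 45+21 = 66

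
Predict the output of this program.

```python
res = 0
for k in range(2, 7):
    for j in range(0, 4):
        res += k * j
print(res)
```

120

k=2,j=0: res = 0+0 = 0
k=2,j=1: res = 0+2 = 2
k=2,j=2: res = 2+4 = 6
k=2,j=3: res = 6+6 = 12
k=3,j=0: res = 12+0 = 12
k=3,j=1: res = 12+3 = 15
k=3,j=2: res = 15+6 = 21
k=3,j=3: res = 21+9 = 30
k=4,j=0: res = 30+0 = 30
k=4,j=1: res = 30+4 = 34
k=4,j=2: res = 34+8 = 42
k=4,j=3: res = 42+12 = 54
k=5,j=0: res = 54+0 = 54
k=5,j=1: res = 54+5 = 59
k=5,j=2: res = 59+10 = 69
k=5,j=3: res = 69+15 = 84
k=6,j=0: res = 84+0 = 84
k=6,j=1: res = 84+6 = 90
k=6,j=2: res = 90+12 = 102
k=6,j=3: res = 102+18 = 120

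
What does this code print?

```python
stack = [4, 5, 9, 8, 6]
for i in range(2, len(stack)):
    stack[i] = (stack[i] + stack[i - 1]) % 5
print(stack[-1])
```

3

i=2: stack[2] = (9+5)%5 = 4 → [4, 5, 4, 8, 6]
i=3: stack[3] = (8+4)%5 = 2 → [4, 5, 4, 2, 6]
i=4: stack[4] = (6+2)%5 = 3 → [4, 5, 4, 2, 3]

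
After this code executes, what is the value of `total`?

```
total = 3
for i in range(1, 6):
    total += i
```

18

i=1: total = 3+1 = 4
i=2: total = 4+2 = 6
i=3: total = 6+3 = 9
i=4: total = 9+4 = 13
i=5: total = 13+5 = 18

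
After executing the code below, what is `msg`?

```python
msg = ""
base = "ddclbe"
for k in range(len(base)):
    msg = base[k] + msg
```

k=0: prepend 'd' → 'd'
k=1: prepend 'd' → 'dd'
k=2: prepend 'c' → 'cdd'
k=3: prepend 'l' → 'lcdd'
k=4: prepend 'b' → 'blcdd'
k=5: prepend 'e' → 'eblcdd'

'eblcdd'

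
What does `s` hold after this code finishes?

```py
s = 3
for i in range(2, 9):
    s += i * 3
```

i=2: s = 3+2*3 = 9
i=3: s = 9+3*3 = 18
i=4: s = 18+4*3 = 30
i=5: s = 30+5*3 = 45
i=6: s = 45+6*3 = 63
i=7: s = 63+7*3 = 84
i=8: s = 84+8*3 = 108

108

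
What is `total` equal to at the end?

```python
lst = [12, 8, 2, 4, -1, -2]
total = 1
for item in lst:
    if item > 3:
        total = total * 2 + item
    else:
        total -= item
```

75

item=12: >3, total = 1*2+12 = 14
item=8: >3, total = 14*2+8 = 36
item=2: not >3, total = 36-2 = 34
item=4: >3, total = 34*2+4 = 72
item=-1: not >3, total = 72-(-1) = 73
item=-2: not >3, total = 73-(-2) = 75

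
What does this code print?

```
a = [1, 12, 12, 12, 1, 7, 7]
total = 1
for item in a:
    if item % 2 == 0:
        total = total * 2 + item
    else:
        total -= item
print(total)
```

item=1: not even, total = 1-1 = 0
item=12: even, total = 0*2+12 = 12
item=12: even, total = 12*2+12 = 36
item=12: even, total = 36*2+12 = 84
item=1: not even, total = 84-1 = 83
item=7: not even, total = 83-7 = 76
item=7: not even, total = 76-7 = 69

69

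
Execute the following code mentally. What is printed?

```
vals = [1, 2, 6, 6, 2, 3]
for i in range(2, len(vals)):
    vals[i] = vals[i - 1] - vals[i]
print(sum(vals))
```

i=2: vals[2] = 2-6 = -4 → [1, 2, -4, 6, 2, 3]
i=3: vals[3] = (-4)-6 = -10 → [1, 2, -4, -10, 2, 3]
i=4: vals[4] = (-10)-2 = -12 → [1, 2, -4, -10, -12, 3]
i=5: vals[5] = (-12)-3 = -15 → [1, 2, -4, -10, -12, -15]
sum = -38

-38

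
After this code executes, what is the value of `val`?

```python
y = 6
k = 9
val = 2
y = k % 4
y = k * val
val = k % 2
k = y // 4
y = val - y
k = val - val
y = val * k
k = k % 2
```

1

y = 9%4 = 1
y = 9*2 = 18
val = 9%2 = 1
k = 18//4 = 4
y = 1-18 = -17
k = 1-1 = 0
y = 1*0 = 0
k = 0%2 = 0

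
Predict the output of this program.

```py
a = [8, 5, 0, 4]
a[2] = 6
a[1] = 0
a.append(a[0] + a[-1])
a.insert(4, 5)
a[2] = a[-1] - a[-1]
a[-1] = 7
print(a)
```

a[2] = 6 → [8, 5, 6, 4]
a[1] = 0 → [8, 0, 6, 4]
append a[0]+a[-1] = 8+4 = 12 → [8, 0, 6, 4, 12]
insert 5 at 4 → [8, 0, 6, 4, 5, 12]
a[2] = a[-1]-a[-1] = 12-12 = 0 → [8, 0, 0, 4, 5, 12]
a[-1] = 7 → [8, 0, 0, 4, 5, 7]

[8, 0, 0, 4, 5, 7]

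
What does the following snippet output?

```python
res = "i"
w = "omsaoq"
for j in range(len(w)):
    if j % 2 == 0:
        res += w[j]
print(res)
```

ioso

j=0: add 'o' → 'io'
j=1: skip
j=2: add 's' → 'ios'
j=3: skip
j=4: add 'o' → 'ioso'
j=5: skip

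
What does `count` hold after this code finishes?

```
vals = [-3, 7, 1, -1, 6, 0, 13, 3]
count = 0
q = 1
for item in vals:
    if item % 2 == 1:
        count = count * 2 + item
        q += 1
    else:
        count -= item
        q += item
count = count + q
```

item=-3: odd, count = 0*2+(-3) = -3; q=2
item=7: odd, count = (-3)*2+7 = 1; q=3
item=1: odd, count = 1*2+1 = 3; q=4
item=-1: odd, count = 3*2+(-1) = 5; q=5
item=6: not odd, count = 5-6 = -1; q=11
item=0: not odd, count = (-1)-0 = -1; q=11
item=13: odd, count = (-1)*2+13 = 11; q=12
item=3: odd, count = 11*2+3 = 25; q=13
count+q = 25+13 = 38

38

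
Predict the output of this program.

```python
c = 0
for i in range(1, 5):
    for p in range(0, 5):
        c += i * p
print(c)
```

100

i=1,p=0: c = 0+0 = 0
i=1,p=1: c = 0+1 = 1
i=1,p=2: c = 1+2 = 3
i=1,p=3: c = 3+3 = 6
i=1,p=4: c = 6+4 = 10
i=2,p=0: c = 10+0 = 10
i=2,p=1: c = 10+2 = 12
i=2,p=2: c = 12+4 = 16
i=2,p=3: c = 16+6 = 22
i=2,p=4: c = 22+8 = 30
i=3,p=0: c = 30+0 = 30
i=3,p=1: c = 30+3 = 33
i=3,p=2: c = 33+6 = 39
i=3,p=3: c = 39+9 = 48
i=3,p=4: c = 48+12 = 60
i=4,p=0: c = 60+0 = 60
i=4,p=1: c = 60+4 = 64
i=4,p=2: c = 64+8 = 72
i=4,p=3: c = 72+12 = 84
i=4,p=4: c = 84+16 = 100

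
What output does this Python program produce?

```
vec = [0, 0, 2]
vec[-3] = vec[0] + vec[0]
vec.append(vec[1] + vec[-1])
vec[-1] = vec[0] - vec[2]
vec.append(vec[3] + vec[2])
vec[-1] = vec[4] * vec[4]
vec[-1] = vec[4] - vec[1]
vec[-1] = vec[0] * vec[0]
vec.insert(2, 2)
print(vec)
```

vec[-3] = vec[0]+vec[0] = 0+0 = 0 → [0, 0, 2]
append vec[1]+vec[-1] = 0+2 = 2 → [0, 0, 2, 2]
vec[-1] = vec[0]-vec[2] = 0-2 = -2 → [0, 0, 2, -2]
append vec[3]+vec[2] = (-2)+2 = 0 → [0, 0, 2, -2, 0]
vec[-1] = vec[4]*vec[4] = 0*0 = 0 → [0, 0, 2, -2, 0]
vec[-1] = vec[4]-vec[1] = 0-0 = 0 → [0, 0, 2, -2, 0]
vec[-1] = vec[0]*vec[0] = 0*0 = 0 → [0, 0, 2, -2, 0]
insert 2 at 2 → [0, 0, 2, 2, -2, 0]

[0, 0, 2, 2, -2, 0]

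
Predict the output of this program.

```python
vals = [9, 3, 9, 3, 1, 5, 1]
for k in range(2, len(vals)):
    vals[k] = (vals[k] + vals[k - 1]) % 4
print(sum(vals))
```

k=2: vals[2] = (9+3)%4 = 0 → [9, 3, 0, 3, 1, 5, 1]
k=3: vals[3] = (3+0)%4 = 3 → [9, 3, 0, 3, 1, 5, 1]
k=4: vals[4] = (1+3)%4 = 0 → [9, 3, 0, 3, 0, 5, 1]
k=5: vals[5] = (5+0)%4 = 1 → [9, 3, 0, 3, 0, 1, 1]
k=6: vals[6] = (1+1)%4 = 2 → [9, 3, 0, 3, 0, 1, 2]
sum = 18

18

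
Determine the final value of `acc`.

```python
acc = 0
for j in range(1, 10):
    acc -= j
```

-45

j=1: acc = 0-1 = -1
j=2: acc = (-1)-2 = -3
j=3: acc = (-3)-3 = -6
j=4: acc = (-6)-4 = -10
j=5: acc = (-10)-5 = -15
j=6: acc = (-15)-6 = -21
j=7: acc = (-21)-7 = -28
j=8: acc = (-28)-8 = -36
j=9: acc = (-36)-9 = -45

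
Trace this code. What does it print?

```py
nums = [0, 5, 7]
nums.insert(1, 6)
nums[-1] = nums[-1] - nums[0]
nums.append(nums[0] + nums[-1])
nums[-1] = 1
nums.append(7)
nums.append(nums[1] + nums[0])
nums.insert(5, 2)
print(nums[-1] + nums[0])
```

insert 6 at 1 → [0, 6, 5, 7]
nums[-1] = nums[-1]-nums[0] = 7-0 = 7 → [0, 6, 5, 7]
append nums[0]+nums[-1] = 0+7 = 7 → [0, 6, 5, 7, 7]
nums[-1] = 1 → [0, 6, 5, 7, 1]
append 7 → [0, 6, 5, 7, 1, 7]
append nums[1]+nums[0] = 6+0 = 6 → [0, 6, 5, 7, 1, 7, 6]
insert 2 at 5 → [0, 6, 5, 7, 1, 2, 7, 6]
nums[-1]+nums[0] = 6+0 = 6

6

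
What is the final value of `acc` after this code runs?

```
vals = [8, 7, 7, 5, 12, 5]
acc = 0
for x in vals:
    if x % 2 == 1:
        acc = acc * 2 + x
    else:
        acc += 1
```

117

x=8: not odd, acc = 0+1 = 1
x=7: odd, acc = 1*2+7 = 9
x=7: odd, acc = 9*2+7 = 25
x=5: odd, acc = 25*2+5 = 55
x=12: not odd, acc = 55+1 = 56
x=5: odd, acc = 56*2+5 = 117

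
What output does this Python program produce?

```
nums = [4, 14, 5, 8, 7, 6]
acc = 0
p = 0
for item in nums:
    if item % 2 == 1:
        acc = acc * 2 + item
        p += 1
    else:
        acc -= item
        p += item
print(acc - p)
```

item=4: not odd, acc = 0-4 = -4; p=4
item=14: not odd, acc = (-4)-14 = -18; p=18
item=5: odd, acc = (-18)*2+5 = -31; p=19
item=8: not odd, acc = (-31)-8 = -39; p=27
item=7: odd, acc = (-39)*2+7 = -71; p=28
item=6: not odd, acc = (-71)-6 = -77; p=34
acc-p = (-77)-34 = -111

-111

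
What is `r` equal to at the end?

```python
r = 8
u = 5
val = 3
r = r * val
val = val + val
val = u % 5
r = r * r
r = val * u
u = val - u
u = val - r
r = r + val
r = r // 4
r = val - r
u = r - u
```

0

r = 8*3 = 24
val = 3+3 = 6
val = 5%5 = 0
r = 24*24 = 576
r = 0*5 = 0
u = 0-5 = -5
u = 0-0 = 0
r = 0+0 = 0
r = 0//4 = 0
r = 0-0 = 0
u = 0-0 = 0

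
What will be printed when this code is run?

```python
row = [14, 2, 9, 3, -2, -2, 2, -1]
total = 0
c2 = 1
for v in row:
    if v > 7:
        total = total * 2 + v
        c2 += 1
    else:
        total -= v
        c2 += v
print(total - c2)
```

v=14: >7, total = 0*2+14 = 14; c2=2
v=2: not >7, total = 14-2 = 12; c2=4
v=9: >7, total = 12*2+9 = 33; c2=5
v=3: not >7, total = 33-3 = 30; c2=8
v=-2: not >7, total = 30-(-2) = 32; c2=6
v=-2: not >7, total = 32-(-2) = 34; c2=4
v=2: not >7, total = 34-2 = 32; c2=6
v=-1: not >7, total = 32-(-1) = 33; c2=5
total-c2 = 33-5 = 28

28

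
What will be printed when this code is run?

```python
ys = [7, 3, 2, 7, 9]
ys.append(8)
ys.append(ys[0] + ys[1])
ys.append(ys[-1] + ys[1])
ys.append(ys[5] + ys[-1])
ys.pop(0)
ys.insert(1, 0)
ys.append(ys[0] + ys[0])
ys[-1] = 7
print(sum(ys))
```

80

append 8 → [7, 3, 2, 7, 9, 8]
append ys[0]+ys[1] = 7+3 = 10 → [7, 3, 2, 7, 9, 8, 10]
append ys[-1]+ys[1] = 10+3 = 13 → [7, 3, 2, 7, 9, 8, 10, 13]
append ys[5]+ys[-1] = 8+13 = 21 → [7, 3, 2, 7, 9, 8, 10, 13, 21]
pop(0) removes 7 → [3, 2, 7, 9, 8, 10, 13, 21]
insert 0 at 1 → [3, 0, 2, 7, 9, 8, 10, 13, 21]
append ys[0]+ys[0] = 3+3 = 6 → [3, 0, 2, 7, 9, 8, 10, 13, 21, 6]
ys[-1] = 7 → [3, 0, 2, 7, 9, 8, 10, 13, 21, 7]
sum = 80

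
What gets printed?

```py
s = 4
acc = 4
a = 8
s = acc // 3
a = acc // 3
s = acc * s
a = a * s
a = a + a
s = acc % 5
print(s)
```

4

s = 4//3 = 1
a = 4//3 = 1
s = 4*1 = 4
a = 1*4 = 4
a = 4+4 = 8
s = 4%5 = 4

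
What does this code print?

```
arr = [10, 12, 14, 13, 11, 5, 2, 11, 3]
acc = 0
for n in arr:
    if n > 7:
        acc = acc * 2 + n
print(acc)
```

709

n=10: >7, acc = 0*2+10 = 10
n=12: >7, acc = 10*2+12 = 32
n=14: >7, acc = 32*2+14 = 78
n=13: >7, acc = 78*2+13 = 169
n=11: >7, acc = 169*2+11 = 349
n=5: not >7
n=2: not >7
n=11: >7, acc = 349*2+11 = 709
n=3: not >7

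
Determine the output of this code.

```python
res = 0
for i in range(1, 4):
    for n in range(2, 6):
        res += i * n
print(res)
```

84

i=1,n=2: res = 0+2 = 2
i=1,n=3: res = 2+3 = 5
i=1,n=4: res = 5+4 = 9
i=1,n=5: res = 9+5 = 14
i=2,n=2: res = 14+4 = 18
i=2,n=3: res = 18+6 = 24
i=2,n=4: res = 24+8 = 32
i=2,n=5: res = 32+10 = 42
i=3,n=2: res = 42+6 = 48
i=3,n=3: res = 48+9 = 57
i=3,n=4: res = 57+12 = 69
i=3,n=5: res = 69+15 = 84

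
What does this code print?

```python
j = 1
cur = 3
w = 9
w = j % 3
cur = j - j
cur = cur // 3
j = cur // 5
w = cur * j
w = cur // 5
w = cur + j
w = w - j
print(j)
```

0

w = 1%3 = 1
cur = 1-1 = 0
cur = 0//3 = 0
j = 0//5 = 0
w = 0*0 = 0
w = 0//5 = 0
w = 0+0 = 0
w = 0-0 = 0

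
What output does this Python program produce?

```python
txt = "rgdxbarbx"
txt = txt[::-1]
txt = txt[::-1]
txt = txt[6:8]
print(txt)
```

reverse → 'xbrabxdgr'
reverse → 'rgdxbarbx'
slice [6:8] → 'rb'

rb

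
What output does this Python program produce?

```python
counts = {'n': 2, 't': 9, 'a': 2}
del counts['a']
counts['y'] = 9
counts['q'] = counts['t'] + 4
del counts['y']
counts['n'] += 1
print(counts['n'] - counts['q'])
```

del 'a' → {'n': 2, 't': 9}
counts['y'] = 9 → {'n': 2, 't': 9, 'y': 9}
counts['q'] = counts['t']+4 = 13 → {'n': 2, 't': 9, 'y': 9, 'q': 13}
del 'y' → {'n': 2, 't': 9, 'q': 13}
counts['n'] = 2+1 = 3 → {'n': 3, 't': 9, 'q': 13}
counts['n']-counts['q'] = 3-13 = -10

-10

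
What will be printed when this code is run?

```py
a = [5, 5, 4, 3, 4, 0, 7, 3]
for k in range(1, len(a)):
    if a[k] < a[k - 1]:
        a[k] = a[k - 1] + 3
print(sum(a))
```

103

k=1: 5>=5, unchanged → [5, 5, 4, 3, 4, 0, 7, 3]
k=2: 4<5, a[2] = 5+3 = 8 → [5, 5, 8, 3, 4, 0, 7, 3]
k=3: 3<8, a[3] = 8+3 = 11 → [5, 5, 8, 11, 4, 0, 7, 3]
k=4: 4<11, a[4] = 11+3 = 14 → [5, 5, 8, 11, 14, 0, 7, 3]
k=5: 0<14, a[5] = 14+3 = 17 → [5, 5, 8, 11, 14, 17, 7, 3]
k=6: 7<17, a[6] = 17+3 = 20 → [5, 5, 8, 11, 14, 17, 20, 3]
k=7: 3<20, a[7] = 20+3 = 23 → [5, 5, 8, 11, 14, 17, 20, 23]
sum = 103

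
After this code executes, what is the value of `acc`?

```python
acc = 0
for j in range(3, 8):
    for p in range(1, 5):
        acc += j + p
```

150

j=3,p=1: acc = 0+4 = 4
j=3,p=2: acc = 4+5 = 9
j=3,p=3: acc = 9+6 = 15
j=3,p=4: acc = 15+7 = 22
j=4,p=1: acc = 22+5 = 27
j=4,p=2: acc = 27+6 = 33
j=4,p=3: acc = 33+7 = 40
j=4,p=4: acc = 40+8 = 48
j=5,p=1: acc = 48+6 = 54
j=5,p=2: acc = 54+7 = 61
j=5,p=3: acc = 61+8 = 69
j=5,p=4: acc = 69+9 = 78
j=6,p=1: acc = 78+7 = 85
j=6,p=2: acc = 85+8 = 93
j=6,p=3: acc = 93+9 = 102
j=6,p=4: acc = 102+10 = 112
j=7,p=1: acc = 112+8 = 120
j=7,p=2: acc = 120+9 = 129
j=7,p=3: acc = 129+10 = 139
j=7,p=4: acc = 139+11 = 150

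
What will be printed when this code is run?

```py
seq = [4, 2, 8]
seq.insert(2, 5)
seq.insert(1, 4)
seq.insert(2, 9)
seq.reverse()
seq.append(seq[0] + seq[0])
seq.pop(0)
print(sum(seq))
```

insert 5 at 2 → [4, 2, 5, 8]
insert 4 at 1 → [4, 4, 2, 5, 8]
insert 9 at 2 → [4, 4, 9, 2, 5, 8]
reverse → [8, 5, 2, 9, 4, 4]
append seq[0]+seq[0] = 8+8 = 16 → [8, 5, 2, 9, 4, 4, 16]
pop(0) removes 8 → [5, 2, 9, 4, 4, 16]
sum = 40

40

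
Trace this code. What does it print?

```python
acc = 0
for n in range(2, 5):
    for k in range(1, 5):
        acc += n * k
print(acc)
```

n=2,k=1: acc = 0+2 = 2
n=2,k=2: acc = 2+4 = 6
n=2,k=3: acc = 6+6 = 12
n=2,k=4: acc = 12+8 = 20
n=3,k=1: acc = 20+3 = 23
n=3,k=2: acc = 23+6 = 29
n=3,k=3: acc = 29+9 = 38
n=3,k=4: acc = 38+12 = 50
n=4,k=1: acc = 50+4 = 54
n=4,k=2: acc = 54+8 = 62
n=4,k=3: acc = 62+12 = 74
n=4,k=4: acc = 74+16 = 90

90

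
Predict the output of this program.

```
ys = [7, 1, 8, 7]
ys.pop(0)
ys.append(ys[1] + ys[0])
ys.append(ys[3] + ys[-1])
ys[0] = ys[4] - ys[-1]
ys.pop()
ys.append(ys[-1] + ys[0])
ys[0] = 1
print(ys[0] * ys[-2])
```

9

pop(0) removes 7 → [1, 8, 7]
append ys[1]+ys[0] = 8+1 = 9 → [1, 8, 7, 9]
append ys[3]+ys[-1] = 9+9 = 18 → [1, 8, 7, 9, 18]
ys[0] = ys[4]-ys[-1] = 18-18 = 0 → [0, 8, 7, 9, 18]
pop() removes 18 → [0, 8, 7, 9]
append ys[-1]+ys[0] = 9+0 = 9 → [0, 8, 7, 9, 9]
ys[0] = 1 → [1, 8, 7, 9, 9]
ys[0]*ys[-2] = 1*9 = 9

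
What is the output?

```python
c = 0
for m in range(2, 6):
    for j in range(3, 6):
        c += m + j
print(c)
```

m=2,j=3: c = 0+5 = 5
m=2,j=4: c = 5+6 = 11
m=2,j=5: c = 11+7 = 18
m=3,j=3: c = 18+6 = 24
m=3,j=4: c = 24+7 = 31
m=3,j=5: c = 31+8 = 39
m=4,j=3: c = 39+7 = 46
m=4,j=4: c = 46+8 = 54
m=4,j=5: c = 54+9 = 63
m=5,j=3: c = 63+8 = 71
m=5,j=4: c = 71+9 = 80
m=5,j=5: c = 80+10 = 90

90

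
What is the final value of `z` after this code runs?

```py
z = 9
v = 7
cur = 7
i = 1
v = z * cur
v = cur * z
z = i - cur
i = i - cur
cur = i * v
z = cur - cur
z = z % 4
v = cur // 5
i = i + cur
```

v = 9*7 = 63
v = 7*9 = 63
z = 1-7 = -6
i = 1-7 = -6
cur = (-6)*63 = -378
z = (-378)-(-378) = 0
z = 0%4 = 0
v = (-378)//5 = -76
i = (-6)+(-378) = -384

0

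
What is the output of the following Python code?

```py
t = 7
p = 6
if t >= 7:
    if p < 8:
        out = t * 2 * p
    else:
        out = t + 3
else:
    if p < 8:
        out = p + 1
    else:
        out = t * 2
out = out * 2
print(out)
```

168

t=7, p=6
t >= 7 is True; p < 8 is True
→ out = t * 2 * p = 84
out = 84*2 = 168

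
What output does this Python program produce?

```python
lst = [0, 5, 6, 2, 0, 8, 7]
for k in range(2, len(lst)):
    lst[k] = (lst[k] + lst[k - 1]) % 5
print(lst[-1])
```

k=2: lst[2] = (6+5)%5 = 1 → [0, 5, 1, 2, 0, 8, 7]
k=3: lst[3] = (2+1)%5 = 3 → [0, 5, 1, 3, 0, 8, 7]
k=4: lst[4] = (0+3)%5 = 3 → [0, 5, 1, 3, 3, 8, 7]
k=5: lst[5] = (8+3)%5 = 1 → [0, 5, 1, 3, 3, 1, 7]
k=6: lst[6] = (7+1)%5 = 3 → [0, 5, 1, 3, 3, 1, 3]

3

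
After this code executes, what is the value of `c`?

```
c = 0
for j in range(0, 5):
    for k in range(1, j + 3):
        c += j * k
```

j=0,k=1: c = 0+0 = 0
j=0,k=2: c = 0+0 = 0
j=1,k=1: c = 0+1 = 1
j=1,k=2: c = 1+2 = 3
j=1,k=3: c = 3+3 = 6
j=2,k=1: c = 6+2 = 8
j=2,k=2: c = 8+4 = 12
j=2,k=3: c = 12+6 = 18
j=2,k=4: c = 18+8 = 26
j=3,k=1: c = 26+3 = 29
j=3,k=2: c = 29+6 = 35
j=3,k=3: c = 35+9 = 44
j=3,k=4: c = 44+12 = 56
j=3,k=5: c = 56+15 = 71
j=4,k=1: c = 71+4 = 75
j=4,k=2: c = 75+8 = 83
j=4,k=3: c = 83+12 = 95
j=4,k=4: c = 95+16 = 111
j=4,k=5: c = 111+20 = 131
j=4,k=6: c = 131+24 = 155

155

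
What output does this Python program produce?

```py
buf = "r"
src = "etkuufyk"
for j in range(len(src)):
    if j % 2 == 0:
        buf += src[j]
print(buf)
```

rekuy

j=0: add 'e' → 're'
j=1: skip
j=2: add 'k' → 'rek'
j=3: skip
j=4: add 'u' → 'reku'
j=5: skip
j=6: add 'y' → 'rekuy'
j=7: skip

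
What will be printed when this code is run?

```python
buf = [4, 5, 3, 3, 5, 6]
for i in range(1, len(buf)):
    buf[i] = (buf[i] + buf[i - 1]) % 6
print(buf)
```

i=1: buf[1] = (5+4)%6 = 3 → [4, 3, 3, 3, 5, 6]
i=2: buf[2] = (3+3)%6 = 0 → [4, 3, 0, 3, 5, 6]
i=3: buf[3] = (3+0)%6 = 3 → [4, 3, 0, 3, 5, 6]
i=4: buf[4] = (5+3)%6 = 2 → [4, 3, 0, 3, 2, 6]
i=5: buf[5] = (6+2)%6 = 2 → [4, 3, 0, 3, 2, 2]

[4, 3, 0, 3, 2, 2]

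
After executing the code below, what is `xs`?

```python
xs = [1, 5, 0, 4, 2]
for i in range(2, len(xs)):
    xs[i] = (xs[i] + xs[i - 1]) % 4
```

[1, 5, 1, 1, 3]

i=2: xs[2] = (0+5)%4 = 1 → [1, 5, 1, 4, 2]
i=3: xs[3] = (4+1)%4 = 1 → [1, 5, 1, 1, 2]
i=4: xs[4] = (2+1)%4 = 3 → [1, 5, 1, 1, 3]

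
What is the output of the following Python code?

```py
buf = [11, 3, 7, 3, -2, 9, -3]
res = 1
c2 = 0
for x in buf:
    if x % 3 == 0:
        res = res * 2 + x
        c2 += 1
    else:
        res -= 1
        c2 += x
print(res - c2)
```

19

x=11: not %3==0, res = 1-1 = 0; c2=11
x=3: %3==0, res = 0*2+3 = 3; c2=12
x=7: not %3==0, res = 3-1 = 2; c2=19
x=3: %3==0, res = 2*2+3 = 7; c2=20
x=-2: not %3==0, res = 7-1 = 6; c2=18
x=9: %3==0, res = 6*2+9 = 21; c2=19
x=-3: %3==0, res = 21*2+(-3) = 39; c2=20
res-c2 = 39-20 = 19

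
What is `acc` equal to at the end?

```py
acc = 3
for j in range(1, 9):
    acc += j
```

j=1: acc = 3+1 = 4
j=2: acc = 4+2 = 6
j=3: acc = 6+3 = 9
j=4: acc = 9+4 = 13
j=5: acc = 13+5 = 18
j=6: acc = 18+6 = 24
j=7: acc = 24+7 = 31
j=8: acc = 31+8 = 39

39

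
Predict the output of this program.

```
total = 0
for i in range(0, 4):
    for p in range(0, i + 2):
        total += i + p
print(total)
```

46

i=0,p=0: total = 0+0 = 0
i=0,p=1: total = 0+1 = 1
i=1,p=0: total = 1+1 = 2
i=1,p=1: total = 2+2 = 4
i=1,p=2: total = 4+3 = 7
i=2,p=0: total = 7+2 = 9
i=2,p=1: total = 9+3 = 12
i=2,p=2: total = 12+4 = 16
i=2,p=3: total = 16+5 = 21
i=3,p=0: total = 21+3 = 24
i=3,p=1: total = 24+4 = 28
i=3,p=2: total = 28+5 = 33
i=3,p=3: total = 33+6 = 39
i=3,p=4: total = 39+7 = 46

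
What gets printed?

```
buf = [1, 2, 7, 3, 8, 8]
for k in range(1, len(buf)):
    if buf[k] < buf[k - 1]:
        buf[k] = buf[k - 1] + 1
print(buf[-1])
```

k=1: 2>=1, unchanged → [1, 2, 7, 3, 8, 8]
k=2: 7>=2, unchanged → [1, 2, 7, 3, 8, 8]
k=3: 3<7, buf[3] = 7+1 = 8 → [1, 2, 7, 8, 8, 8]
k=4: 8>=8, unchanged → [1, 2, 7, 8, 8, 8]
k=5: 8>=8, unchanged → [1, 2, 7, 8, 8, 8]

8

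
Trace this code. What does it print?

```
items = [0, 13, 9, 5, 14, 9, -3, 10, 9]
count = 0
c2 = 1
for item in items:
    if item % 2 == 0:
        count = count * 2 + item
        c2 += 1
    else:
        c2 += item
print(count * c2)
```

item=0: even, count = 0*2+0 = 0; c2=2
item=13: not even; c2=15
item=9: not even; c2=24
item=5: not even; c2=29
item=14: even, count = 0*2+14 = 14; c2=30
item=9: not even; c2=39
item=-3: not even; c2=36
item=10: even, count = 14*2+10 = 38; c2=37
item=9: not even; c2=46
count*c2 = 38*46 = 1748

1748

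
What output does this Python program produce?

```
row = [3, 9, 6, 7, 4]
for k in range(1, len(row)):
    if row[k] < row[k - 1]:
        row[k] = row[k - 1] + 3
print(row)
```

k=1: 9>=3, unchanged → [3, 9, 6, 7, 4]
k=2: 6<9, row[2] = 9+3 = 12 → [3, 9, 12, 7, 4]
k=3: 7<12, row[3] = 12+3 = 15 → [3, 9, 12, 15, 4]
k=4: 4<15, row[4] = 15+3 = 18 → [3, 9, 12, 15, 18]

[3, 9, 12, 15, 18]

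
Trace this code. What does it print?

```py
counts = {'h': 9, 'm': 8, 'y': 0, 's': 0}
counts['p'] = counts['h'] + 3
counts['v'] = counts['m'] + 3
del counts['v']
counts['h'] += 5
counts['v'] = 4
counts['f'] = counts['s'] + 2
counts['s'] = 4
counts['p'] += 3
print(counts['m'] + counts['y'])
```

counts['p'] = counts['h']+3 = 12 → {'h': 9, 'm': 8, 'y': 0, 's': 0, 'p': 12}
counts['v'] = counts['m']+3 = 11 → {'h': 9, 'm': 8, 'y': 0, 's': 0, 'p': 12, 'v': 11}
del 'v' → {'h': 9, 'm': 8, 'y': 0, 's': 0, 'p': 12}
counts['h'] = 9+5 = 14 → {'h': 14, 'm': 8, 'y': 0, 's': 0, 'p': 12}
counts['v'] = 4 → {'h': 14, 'm': 8, 'y': 0, 's': 0, 'p': 12, 'v': 4}
counts['f'] = counts['s']+2 = 2 → {'h': 14, 'm': 8, 'y': 0, 's': 0, 'p': 12, 'v': 4, 'f': 2}
counts['s'] = 4 → {'h': 14, 'm': 8, 'y': 0, 's': 4, 'p': 12, 'v': 4, 'f': 2}
counts['p'] = 12+3 = 15 → {'h': 14, 'm': 8, 'y': 0, 's': 4, 'p': 15, 'v': 4, 'f': 2}
counts['m']+counts['y'] = 8+0 = 8

8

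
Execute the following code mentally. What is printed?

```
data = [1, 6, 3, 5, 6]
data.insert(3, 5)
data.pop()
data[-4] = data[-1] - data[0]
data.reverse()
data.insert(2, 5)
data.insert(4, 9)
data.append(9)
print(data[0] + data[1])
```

insert 5 at 3 → [1, 6, 3, 5, 5, 6]
pop() removes 6 → [1, 6, 3, 5, 5]
data[-4] = data[-1]-data[0] = 5-1 = 4 → [1, 4, 3, 5, 5]
reverse → [5, 5, 3, 4, 1]
insert 5 at 2 → [5, 5, 5, 3, 4, 1]
insert 9 at 4 → [5, 5, 5, 3, 9, 4, 1]
append 9 → [5, 5, 5, 3, 9, 4, 1, 9]
data[0]+data[1] = 5+5 = 10

10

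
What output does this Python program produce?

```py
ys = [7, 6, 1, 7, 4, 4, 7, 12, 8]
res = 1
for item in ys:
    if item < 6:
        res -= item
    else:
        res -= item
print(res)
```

-55

item=7: not <6, res = 1-7 = -6
item=6: not <6, res = (-6)-6 = -12
item=1: <6, res = (-12)-1 = -13
item=7: not <6, res = (-13)-7 = -20
item=4: <6, res = (-20)-4 = -24
item=4: <6, res = (-24)-4 = -28
item=7: not <6, res = (-28)-7 = -35
item=12: not <6, res = (-35)-12 = -47
item=8: not <6, res = (-47)-8 = -55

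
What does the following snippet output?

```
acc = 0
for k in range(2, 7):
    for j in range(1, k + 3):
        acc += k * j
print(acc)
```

505

k=2,j=1: acc = 0+2 = 2
k=2,j=2: acc = 2+4 = 6
k=2,j=3: acc = 6+6 = 12
k=2,j=4: acc = 12+8 = 20
k=3,j=1: acc = 20+3 = 23
k=3,j=2: acc = 23+6 = 29
k=3,j=3: acc = 29+9 = 38
k=3,j=4: acc = 38+12 = 50
k=3,j=5: acc = 50+15 = 65
k=4,j=1: acc = 65+4 = 69
k=4,j=2: acc = 69+8 = 77
k=4,j=3: acc = 77+12 = 89
k=4,j=4: acc = 89+16 = 105
k=4,j=5: acc = 105+20 = 125
k=4,j=6: acc = 125+24 = 149
k=5,j=1: acc = 149+5 = 154
k=5,j=2: acc = 154+10 = 164
k=5,j=3: acc = 164+15 = 179
k=5,j=4: acc = 179+20 = 199
k=5,j=5: acc = 199+25 = 224
k=5,j=6: acc = 224+30 = 254
k=5,j=7: acc = 254+35 = 289
k=6,j=1: acc = 289+6 = 295
k=6,j=2: acc = 295+12 = 307
k=6,j=3: acc = 307+18 = 325
k=6,j=4: acc = 325+24 = 349
k=6,j=5: acc = 349+30 = 379
k=6,j=6: acc = 379+36 = 415
k=6,j=7: acc = 415+42 = 457
k=6,j=8: acc = 457+48 = 505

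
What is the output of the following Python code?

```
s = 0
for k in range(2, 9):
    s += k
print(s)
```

k=2: s = 0+2 = 2
k=3: s = 2+3 = 5
k=4: s = 5+4 = 9
k=5: s = 9+5 = 14
k=6: s = 14+6 = 20
k=7: s = 20+7 = 27
k=8: s = 27+8 = 35

35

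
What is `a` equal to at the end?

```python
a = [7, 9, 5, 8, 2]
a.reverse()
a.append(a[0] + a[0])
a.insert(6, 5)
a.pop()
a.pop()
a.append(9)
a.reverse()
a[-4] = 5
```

[9, 7, 5, 5, 8, 2]

reverse → [2, 8, 5, 9, 7]
append a[0]+a[0] = 2+2 = 4 → [2, 8, 5, 9, 7, 4]
insert 5 at 6 → [2, 8, 5, 9, 7, 4, 5]
pop() removes 5 → [2, 8, 5, 9, 7, 4]
pop() removes 4 → [2, 8, 5, 9, 7]
append 9 → [2, 8, 5, 9, 7, 9]
reverse → [9, 7, 9, 5, 8, 2]
a[-4] = 5 → [9, 7, 5, 5, 8, 2]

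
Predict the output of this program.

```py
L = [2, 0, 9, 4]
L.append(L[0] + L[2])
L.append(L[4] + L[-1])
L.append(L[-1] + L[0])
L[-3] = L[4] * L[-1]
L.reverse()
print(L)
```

[24, 22, 264, 4, 9, 0, 2]

append L[0]+L[2] = 2+9 = 11 → [2, 0, 9, 4, 11]
append L[4]+L[-1] = 11+11 = 22 → [2, 0, 9, 4, 11, 22]
append L[-1]+L[0] = 22+2 = 24 → [2, 0, 9, 4, 11, 22, 24]
L[-3] = L[4]*L[-1] = 11*24 = 264 → [2, 0, 9, 4, 264, 22, 24]
reverse → [24, 22, 264, 4, 9, 0, 2]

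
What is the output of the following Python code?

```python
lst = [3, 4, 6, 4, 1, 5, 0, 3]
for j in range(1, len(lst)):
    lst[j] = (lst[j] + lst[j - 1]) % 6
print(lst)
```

j=1: lst[1] = (4+3)%6 = 1 → [3, 1, 6, 4, 1, 5, 0, 3]
j=2: lst[2] = (6+1)%6 = 1 → [3, 1, 1, 4, 1, 5, 0, 3]
j=3: lst[3] = (4+1)%6 = 5 → [3, 1, 1, 5, 1, 5, 0, 3]
j=4: lst[4] = (1+5)%6 = 0 → [3, 1, 1, 5, 0, 5, 0, 3]
j=5: lst[5] = (5+0)%6 = 5 → [3, 1, 1, 5, 0, 5, 0, 3]
j=6: lst[6] = (0+5)%6 = 5 → [3, 1, 1, 5, 0, 5, 5, 3]
j=7: lst[7] = (3+5)%6 = 2 → [3, 1, 1, 5, 0, 5, 5, 2]

[3, 1, 1, 5, 0, 5, 5, 2]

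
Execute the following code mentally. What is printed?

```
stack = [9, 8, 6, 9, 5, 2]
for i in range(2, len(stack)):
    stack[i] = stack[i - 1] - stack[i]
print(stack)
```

i=2: stack[2] = 8-6 = 2 → [9, 8, 2, 9, 5, 2]
i=3: stack[3] = 2-9 = -7 → [9, 8, 2, -7, 5, 2]
i=4: stack[4] = (-7)-5 = -12 → [9, 8, 2, -7, -12, 2]
i=5: stack[5] = (-12)-2 = -14 → [9, 8, 2, -7, -12, -14]

[9, 8, 2, -7, -12, -14]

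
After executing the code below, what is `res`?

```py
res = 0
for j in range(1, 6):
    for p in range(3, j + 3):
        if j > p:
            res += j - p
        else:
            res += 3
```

j=1,p=3: not 1>3, res = 0+3 = 3
j=2,p=3: not 2>3, res = 3+3 = 6
j=2,p=4: not 2>4, res = 6+3 = 9
j=3,p=3: not 3>3, res = 9+3 = 12
j=3,p=4: not 3>4, res = 12+3 = 15
j=3,p=5: not 3>5, res = 15+3 = 18
j=4,p=3: 4>3, res = 18+1 = 19
j=4,p=4: not 4>4, res = 19+3 = 22
j=4,p=5: not 4>5, res = 22+3 = 25
j=4,p=6: not 4>6, res = 25+3 = 28
j=5,p=3: 5>3, res = 28+2 = 30
j=5,p=4: 5>4, res = 30+1 = 31
j=5,p=5: not 5>5, res = 31+3 = 34
j=5,p=6: not 5>6, res = 34+3 = 37
j=5,p=7: not 5>7, res = 37+3 = 40

40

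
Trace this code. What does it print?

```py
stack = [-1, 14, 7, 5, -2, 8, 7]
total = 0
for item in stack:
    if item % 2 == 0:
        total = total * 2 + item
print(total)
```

item=-1: not even
item=14: even, total = 0*2+14 = 14
item=7: not even
item=5: not even
item=-2: even, total = 14*2+(-2) = 26
item=8: even, total = 26*2+8 = 60
item=7: not even

60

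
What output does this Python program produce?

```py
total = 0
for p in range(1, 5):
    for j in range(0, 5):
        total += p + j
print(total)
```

90

p=1,j=0: total = 0+1 = 1
p=1,j=1: total = 1+2 = 3
p=1,j=2: total = 3+3 = 6
p=1,j=3: total = 6+4 = 10
p=1,j=4: total = 10+5 = 15
p=2,j=0: total = 15+2 = 17
p=2,j=1: total = 17+3 = 20
p=2,j=2: total = 20+4 = 24
p=2,j=3: total = 24+5 = 29
p=2,j=4: total = 29+6 = 35
p=3,j=0: total = 35+3 = 38
p=3,j=1: total = 38+4 = 42
p=3,j=2: total = 42+5 = 47
p=3,j=3: total = 47+6 = 53
p=3,j=4: total = 53+7 = 60
p=4,j=0: total = 60+4 = 64
p=4,j=1: total = 64+5 = 69
p=4,j=2: total = 69+6 = 75
p=4,j=3: total = 75+7 = 82
p=4,j=4: total = 82+8 = 90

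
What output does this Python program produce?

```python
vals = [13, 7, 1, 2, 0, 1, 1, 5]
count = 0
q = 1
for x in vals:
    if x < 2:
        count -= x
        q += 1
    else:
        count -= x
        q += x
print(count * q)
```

x=13: not <2, count = 0-13 = -13; q=14
x=7: not <2, count = (-13)-7 = -20; q=21
x=1: <2, count = (-20)-1 = -21; q=22
x=2: not <2, count = (-21)-2 = -23; q=24
x=0: <2, count = (-23)-0 = -23; q=25
x=1: <2, count = (-23)-1 = -24; q=26
x=1: <2, count = (-24)-1 = -25; q=27
x=5: not <2, count = (-25)-5 = -30; q=32
count*q = (-30)*32 = -960

-960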